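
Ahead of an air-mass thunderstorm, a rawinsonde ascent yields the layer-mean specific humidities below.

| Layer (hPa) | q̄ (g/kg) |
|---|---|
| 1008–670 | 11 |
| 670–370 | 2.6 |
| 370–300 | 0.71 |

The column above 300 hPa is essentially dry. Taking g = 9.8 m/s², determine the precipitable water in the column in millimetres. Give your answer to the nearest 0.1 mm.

Precipitable water is the column-integrated vapour mass per unit area: PW = (1/g) Σ q̄ Δp, with q in kg/kg and Δp in Pa (1 kg/m² of water = 1 mm).
Layer 1008–670 hPa: Δp = 338 hPa = 33800 Pa, q̄ = 0.011 kg/kg → 0.011 × 33800 / 9.8 = 37.94 mm
Layer 670–370 hPa: Δp = 300 hPa = 30000 Pa, q̄ = 0.0026 kg/kg → 0.0026 × 30000 / 9.8 = 7.96 mm
Layer 370–300 hPa: Δp = 70 hPa = 7000 Pa, q̄ = 0.00071 kg/kg → 0.00071 × 7000 / 9.8 = 0.51 mm
PW = 37.94 + 7.96 + 0.51 = 46.41 ≈ 46.4 mm.

PW ≈ 46.4 mm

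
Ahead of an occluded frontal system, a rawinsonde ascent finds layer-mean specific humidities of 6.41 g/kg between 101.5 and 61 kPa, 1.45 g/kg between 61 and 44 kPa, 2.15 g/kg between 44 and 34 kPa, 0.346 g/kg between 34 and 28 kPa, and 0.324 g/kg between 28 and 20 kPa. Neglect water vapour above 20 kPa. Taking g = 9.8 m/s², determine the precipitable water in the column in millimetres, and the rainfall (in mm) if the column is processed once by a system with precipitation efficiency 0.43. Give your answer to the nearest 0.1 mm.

Precipitable water is the column-integrated vapour mass per unit area: PW = (1/g) Σ q̄ Δp, with q in kg/kg and Δp in Pa (1 kg/m² of water = 1 mm).
Layer 101.5–61 kPa: Δp = 405 hPa = 40500 Pa, q̄ = 0.00641 kg/kg → 0.00641 × 40500 / 9.8 = 26.49 mm
Layer 61–44 kPa: Δp = 170 hPa = 17000 Pa, q̄ = 0.00145 kg/kg → 0.00145 × 17000 / 9.8 = 2.52 mm
Layer 44–34 kPa: Δp = 100 hPa = 10000 Pa, q̄ = 0.00215 kg/kg → 0.00215 × 10000 / 9.8 = 2.19 mm
Layer 34–28 kPa: Δp = 60 hPa = 6000 Pa, q̄ = 0.000346 kg/kg → 0.000346 × 6000 / 9.8 = 0.21 mm
Layer 28–20 kPa: Δp = 80 hPa = 8000 Pa, q̄ = 0.000324 kg/kg → 0.000324 × 8000 / 9.8 = 0.26 mm
PW = 26.49 + 2.52 + 2.19 + 0.21 + 0.26 = 31.67 ≈ 31.7 mm.
Rainfall = ε × PW = 0.43 × 31.7 = 13.6 mm.

PW ≈ 31.7 mm; rainfall ≈ 13.6 mm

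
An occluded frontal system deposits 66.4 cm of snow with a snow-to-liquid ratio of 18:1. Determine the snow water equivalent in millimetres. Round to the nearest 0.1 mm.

SWE ≈ 36.9 mm

SWE = snow depth / ratio = 66.4 cm / 18 = 3.689 cm = 36.9 mm.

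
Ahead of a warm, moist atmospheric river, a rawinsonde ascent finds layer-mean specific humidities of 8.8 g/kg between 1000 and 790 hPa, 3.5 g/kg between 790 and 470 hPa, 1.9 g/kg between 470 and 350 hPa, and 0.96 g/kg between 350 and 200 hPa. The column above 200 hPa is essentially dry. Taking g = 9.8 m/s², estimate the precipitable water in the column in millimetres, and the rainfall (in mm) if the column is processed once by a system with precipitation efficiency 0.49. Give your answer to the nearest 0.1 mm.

PW ≈ 34.1 mm; rainfall ≈ 16.7 mm

Precipitable water is the column-integrated vapour mass per unit area: PW = (1/g) Σ q̄ Δp, with q in kg/kg and Δp in Pa (1 kg/m² of water = 1 mm).
Layer 1000–790 hPa: Δp = 210 hPa = 21000 Pa, q̄ = 0.0088 kg/kg → 0.0088 × 21000 / 9.8 = 18.86 mm
Layer 790–470 hPa: Δp = 320 hPa = 32000 Pa, q̄ = 0.0035 kg/kg → 0.0035 × 32000 / 9.8 = 11.43 mm
Layer 470–350 hPa: Δp = 120 hPa = 12000 Pa, q̄ = 0.0019 kg/kg → 0.0019 × 12000 / 9.8 = 2.33 mm
Layer 350–200 hPa: Δp = 150 hPa = 15000 Pa, q̄ = 0.00096 kg/kg → 0.00096 × 15000 / 9.8 = 1.47 mm
PW = 18.86 + 11.43 + 2.33 + 1.47 = 34.09 ≈ 34.1 mm.
Rainfall = ε × PW = 0.49 × 34.1 = 16.7 mm.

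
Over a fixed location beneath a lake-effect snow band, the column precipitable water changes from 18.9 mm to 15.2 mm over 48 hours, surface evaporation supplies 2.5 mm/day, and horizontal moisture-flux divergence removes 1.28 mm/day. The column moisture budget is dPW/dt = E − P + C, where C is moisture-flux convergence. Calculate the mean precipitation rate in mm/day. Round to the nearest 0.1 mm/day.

dPW/dt = (15.2 − 18.9) mm / (48/24 day) = -1.850 mm/day.
P = E + C − dPW/dt = 2.5 + (-1.28) − (-1.850) = 3.1 mm/day.

P ≈ 3.1 mm/day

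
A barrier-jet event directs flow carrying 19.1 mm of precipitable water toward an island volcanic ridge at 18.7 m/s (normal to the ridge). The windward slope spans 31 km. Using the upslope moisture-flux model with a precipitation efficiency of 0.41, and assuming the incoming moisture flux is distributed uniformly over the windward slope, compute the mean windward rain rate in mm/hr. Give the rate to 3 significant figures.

Incoming column moisture flux per unit ridge length: F = V × PW = 18.7 × 19.1 = 357.17 mm·m/s.
Spread over the 31 km slope with efficiency ε = 0.41: R = ε·F/W = 0.41 × 357.17 / 31000 m = 4.724e-03 mm/s.
R = 4.724e-03 × 3600 = 17.0 mm/hr.

R ≈ 17.0 mm/hr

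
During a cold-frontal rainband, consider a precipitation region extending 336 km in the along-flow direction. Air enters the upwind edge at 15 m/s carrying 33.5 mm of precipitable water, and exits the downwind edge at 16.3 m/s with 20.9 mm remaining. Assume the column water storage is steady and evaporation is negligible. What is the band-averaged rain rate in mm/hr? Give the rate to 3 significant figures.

R ≈ 1.73 mm/hr

Column moisture flux per unit crosswind length is F = V × PW.
Inflow: F_in = 15 × 33.5 = 502.5 mm·m/s
Outflow: F_out = 16.3 × 20.9 = 340.67 mm·m/s
Steady-state rate R = (F_in − F_out)/L = (502.5 − 340.67) / 336000 m = 4.816e-04 mm/s.
R = 4.816e-04 × 3600 = 1.73 mm/hr.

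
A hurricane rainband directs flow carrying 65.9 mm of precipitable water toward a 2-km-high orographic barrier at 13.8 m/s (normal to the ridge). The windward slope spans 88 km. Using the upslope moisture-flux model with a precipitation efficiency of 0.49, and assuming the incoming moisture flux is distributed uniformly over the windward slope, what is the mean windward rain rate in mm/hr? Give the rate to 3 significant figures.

R ≈ 18.2 mm/hr

Incoming column moisture flux per unit ridge length: F = V × PW = 13.8 × 65.9 = 909.42 mm·m/s.
Spread over the 88 km slope with efficiency ε = 0.49: R = ε·F/W = 0.49 × 909.42 / 88000 m = 5.064e-03 mm/s.
R = 5.064e-03 × 3600 = 18.2 mm/hr.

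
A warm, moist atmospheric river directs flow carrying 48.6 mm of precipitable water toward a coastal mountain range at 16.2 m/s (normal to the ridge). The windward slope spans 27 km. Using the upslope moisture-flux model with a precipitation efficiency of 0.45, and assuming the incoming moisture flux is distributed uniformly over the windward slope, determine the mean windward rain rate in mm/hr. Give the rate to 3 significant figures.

Incoming column moisture flux per unit ridge length: F = V × PW = 16.2 × 48.6 = 787.32 mm·m/s.
Spread over the 27 km slope with efficiency ε = 0.45: R = ε·F/W = 0.45 × 787.32 / 27000 m = 1.312e-02 mm/s.
R = 1.312e-02 × 3600 = 47.2 mm/hr.

R ≈ 47.2 mm/hr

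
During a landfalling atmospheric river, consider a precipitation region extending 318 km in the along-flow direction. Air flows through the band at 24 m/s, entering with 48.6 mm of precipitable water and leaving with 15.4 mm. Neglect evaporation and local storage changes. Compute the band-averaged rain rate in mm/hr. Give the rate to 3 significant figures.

Column moisture flux per unit crosswind length is F = V × PW.
Inflow: F_in = 24 × 48.6 = 1166.4 mm·m/s
Outflow: F_out = 24 × 15.4 = 369.6 mm·m/s
Steady-state rate R = (F_in − F_out)/L = (1166.4 − 369.6) / 318000 m = 2.506e-03 mm/s.
R = 2.506e-03 × 3600 = 9.02 mm/hr.

R ≈ 9.02 mm/hr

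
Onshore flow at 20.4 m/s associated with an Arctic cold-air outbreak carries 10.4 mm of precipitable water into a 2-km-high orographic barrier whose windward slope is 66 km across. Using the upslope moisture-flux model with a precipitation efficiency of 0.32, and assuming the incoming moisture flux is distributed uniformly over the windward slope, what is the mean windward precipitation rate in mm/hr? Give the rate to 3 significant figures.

R ≈ 3.70 mm/hr

Incoming column moisture flux per unit ridge length: F = V × PW = 20.4 × 10.4 = 212.16 mm·m/s.
Spread over the 66 km slope with efficiency ε = 0.32: R = ε·F/W = 0.32 × 212.16 / 66000 m = 1.029e-03 mm/s.
R = 1.029e-03 × 3600 = 3.70 mm/hr.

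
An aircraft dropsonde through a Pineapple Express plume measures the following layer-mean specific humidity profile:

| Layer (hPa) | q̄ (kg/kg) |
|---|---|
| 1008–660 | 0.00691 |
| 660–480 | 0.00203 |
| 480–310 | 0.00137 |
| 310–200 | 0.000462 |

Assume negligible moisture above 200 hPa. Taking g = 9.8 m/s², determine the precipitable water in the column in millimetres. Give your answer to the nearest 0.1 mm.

PW ≈ 31.2 mm

Precipitable water is the column-integrated vapour mass per unit area: PW = (1/g) Σ q̄ Δp, with q in kg/kg and Δp in Pa (1 kg/m² of water = 1 mm).
Layer 1008–660 hPa: Δp = 348 hPa = 34800 Pa, q̄ = 0.00691 kg/kg → 0.00691 × 34800 / 9.8 = 24.54 mm
Layer 660–480 hPa: Δp = 180 hPa = 18000 Pa, q̄ = 0.00203 kg/kg → 0.00203 × 18000 / 9.8 = 3.73 mm
Layer 480–310 hPa: Δp = 170 hPa = 17000 Pa, q̄ = 0.00137 kg/kg → 0.00137 × 17000 / 9.8 = 2.38 mm
Layer 310–200 hPa: Δp = 110 hPa = 11000 Pa, q̄ = 0.000462 kg/kg → 0.000462 × 11000 / 9.8 = 0.52 mm
PW = 24.54 + 3.73 + 2.38 + 0.52 = 31.17 ≈ 31.2 mm.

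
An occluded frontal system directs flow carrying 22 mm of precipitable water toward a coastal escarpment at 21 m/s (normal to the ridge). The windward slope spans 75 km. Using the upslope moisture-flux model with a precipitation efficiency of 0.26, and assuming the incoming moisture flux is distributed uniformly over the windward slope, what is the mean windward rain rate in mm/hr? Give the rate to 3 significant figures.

Incoming column moisture flux per unit ridge length: F = V × PW = 21 × 22 = 462 mm·m/s.
Spread over the 75 km slope with efficiency ε = 0.26: R = ε·F/W = 0.26 × 462 / 75000 m = 1.602e-03 mm/s.
R = 1.602e-03 × 3600 = 5.77 mm/hr.

R ≈ 5.77 mm/hr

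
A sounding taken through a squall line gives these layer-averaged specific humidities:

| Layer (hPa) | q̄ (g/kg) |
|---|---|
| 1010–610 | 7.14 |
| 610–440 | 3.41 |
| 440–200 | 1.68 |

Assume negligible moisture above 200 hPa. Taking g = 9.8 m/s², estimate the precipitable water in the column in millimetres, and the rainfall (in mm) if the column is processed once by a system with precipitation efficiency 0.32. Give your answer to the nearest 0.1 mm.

PW ≈ 39.2 mm; rainfall ≈ 12.5 mm

Precipitable water is the column-integrated vapour mass per unit area: PW = (1/g) Σ q̄ Δp, with q in kg/kg and Δp in Pa (1 kg/m² of water = 1 mm).
Layer 1010–610 hPa: Δp = 400 hPa = 40000 Pa, q̄ = 0.00714 kg/kg → 0.00714 × 40000 / 9.8 = 29.14 mm
Layer 610–440 hPa: Δp = 170 hPa = 17000 Pa, q̄ = 0.00341 kg/kg → 0.00341 × 17000 / 9.8 = 5.92 mm
Layer 440–200 hPa: Δp = 240 hPa = 24000 Pa, q̄ = 0.00168 kg/kg → 0.00168 × 24000 / 9.8 = 4.11 mm
PW = 29.14 + 5.92 + 4.11 = 39.17 ≈ 39.2 mm.
Rainfall = ε × PW = 0.32 × 39.2 = 12.5 mm.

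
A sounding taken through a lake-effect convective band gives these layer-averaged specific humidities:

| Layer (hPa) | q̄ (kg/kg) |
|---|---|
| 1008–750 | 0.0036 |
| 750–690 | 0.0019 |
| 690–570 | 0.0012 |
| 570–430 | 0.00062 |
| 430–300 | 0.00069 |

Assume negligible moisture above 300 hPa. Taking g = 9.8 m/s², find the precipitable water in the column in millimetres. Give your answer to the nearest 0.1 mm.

Precipitable water is the column-integrated vapour mass per unit area: PW = (1/g) Σ q̄ Δp, with q in kg/kg and Δp in Pa (1 kg/m² of water = 1 mm).
Layer 1008–750 hPa: Δp = 258 hPa = 25800 Pa, q̄ = 0.0036 kg/kg → 0.0036 × 25800 / 9.8 = 9.48 mm
Layer 750–690 hPa: Δp = 60 hPa = 6000 Pa, q̄ = 0.0019 kg/kg → 0.0019 × 6000 / 9.8 = 1.16 mm
Layer 690–570 hPa: Δp = 120 hPa = 12000 Pa, q̄ = 0.0012 kg/kg → 0.0012 × 12000 / 9.8 = 1.47 mm
Layer 570–430 hPa: Δp = 140 hPa = 14000 Pa, q̄ = 0.00062 kg/kg → 0.00062 × 14000 / 9.8 = 0.89 mm
Layer 430–300 hPa: Δp = 130 hPa = 13000 Pa, q̄ = 0.00069 kg/kg → 0.00069 × 13000 / 9.8 = 0.92 mm
PW = 9.48 + 1.16 + 1.47 + 0.89 + 0.92 = 13.92 ≈ 13.9 mm.

PW ≈ 13.9 mm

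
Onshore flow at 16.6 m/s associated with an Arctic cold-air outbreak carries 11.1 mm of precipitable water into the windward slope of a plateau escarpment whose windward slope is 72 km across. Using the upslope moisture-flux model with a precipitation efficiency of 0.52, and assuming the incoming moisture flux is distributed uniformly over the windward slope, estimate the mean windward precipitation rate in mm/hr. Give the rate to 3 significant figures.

R ≈ 4.79 mm/hr

Incoming column moisture flux per unit ridge length: F = V × PW = 16.6 × 11.1 = 184.26 mm·m/s.
Spread over the 72 km slope with efficiency ε = 0.52: R = ε·F/W = 0.52 × 184.26 / 72000 m = 1.331e-03 mm/s.
R = 1.331e-03 × 3600 = 4.79 mm/hr.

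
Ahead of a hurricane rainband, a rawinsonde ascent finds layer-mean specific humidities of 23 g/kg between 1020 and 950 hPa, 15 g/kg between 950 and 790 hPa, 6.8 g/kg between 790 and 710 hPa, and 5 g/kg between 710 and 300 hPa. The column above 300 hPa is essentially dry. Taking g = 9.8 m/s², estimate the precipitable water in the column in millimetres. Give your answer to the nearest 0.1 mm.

PW ≈ 67.4 mm

Precipitable water is the column-integrated vapour mass per unit area: PW = (1/g) Σ q̄ Δp, with q in kg/kg and Δp in Pa (1 kg/m² of water = 1 mm).
Layer 1020–950 hPa: Δp = 70 hPa = 7000 Pa, q̄ = 0.023 kg/kg → 0.023 × 7000 / 9.8 = 16.43 mm
Layer 950–790 hPa: Δp = 160 hPa = 16000 Pa, q̄ = 0.015 kg/kg → 0.015 × 16000 / 9.8 = 24.49 mm
Layer 790–710 hPa: Δp = 80 hPa = 8000 Pa, q̄ = 0.0068 kg/kg → 0.0068 × 8000 / 9.8 = 5.55 mm
Layer 710–300 hPa: Δp = 410 hPa = 41000 Pa, q̄ = 0.005 kg/kg → 0.005 × 41000 / 9.8 = 20.92 mm
PW = 16.43 + 24.49 + 5.55 + 20.92 = 67.39 ≈ 67.4 mm.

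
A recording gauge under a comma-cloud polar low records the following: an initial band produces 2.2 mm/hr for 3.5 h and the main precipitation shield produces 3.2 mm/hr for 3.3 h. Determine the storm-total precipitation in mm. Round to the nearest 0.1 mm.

Total = Σ Rᵢ Δtᵢ = 2.2 × 3.5 + 3.2 × 3.3
      = 7.7 + 10.56 = 18.3 mm.

total ≈ 18.3 mm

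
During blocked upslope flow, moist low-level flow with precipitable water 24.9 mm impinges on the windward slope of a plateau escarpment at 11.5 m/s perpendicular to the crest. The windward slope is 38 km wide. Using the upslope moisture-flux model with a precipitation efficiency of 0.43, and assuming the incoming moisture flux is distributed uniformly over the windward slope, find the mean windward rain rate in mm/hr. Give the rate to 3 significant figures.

Incoming column moisture flux per unit ridge length: F = V × PW = 11.5 × 24.9 = 286.35 mm·m/s.
Spread over the 38 km slope with efficiency ε = 0.43: R = ε·F/W = 0.43 × 286.35 / 38000 m = 3.240e-03 mm/s.
R = 3.240e-03 × 3600 = 11.7 mm/hr.

R ≈ 11.7 mm/hr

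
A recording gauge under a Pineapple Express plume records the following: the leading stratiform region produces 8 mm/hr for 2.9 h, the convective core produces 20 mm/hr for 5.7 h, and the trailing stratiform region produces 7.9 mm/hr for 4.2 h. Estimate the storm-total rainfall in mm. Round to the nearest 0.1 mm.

total ≈ 170.4 mm

Total = Σ Rᵢ Δtᵢ = 8 × 2.9 + 20 × 5.7 + 7.9 × 4.2
      = 23.2 + 114 + 33.18 = 170.4 mm.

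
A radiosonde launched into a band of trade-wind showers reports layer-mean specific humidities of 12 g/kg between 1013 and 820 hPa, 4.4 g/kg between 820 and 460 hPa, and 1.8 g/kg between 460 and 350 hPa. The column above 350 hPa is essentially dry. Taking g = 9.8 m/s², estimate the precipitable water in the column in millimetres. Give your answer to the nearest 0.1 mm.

Precipitable water is the column-integrated vapour mass per unit area: PW = (1/g) Σ q̄ Δp, with q in kg/kg and Δp in Pa (1 kg/m² of water = 1 mm).
Layer 1013–820 hPa: Δp = 193 hPa = 19300 Pa, q̄ = 0.012 kg/kg → 0.012 × 19300 / 9.8 = 23.63 mm
Layer 820–460 hPa: Δp = 360 hPa = 36000 Pa, q̄ = 0.0044 kg/kg → 0.0044 × 36000 / 9.8 = 16.16 mm
Layer 460–350 hPa: Δp = 110 hPa = 11000 Pa, q̄ = 0.0018 kg/kg → 0.0018 × 11000 / 9.8 = 2.02 mm
PW = 23.63 + 16.16 + 2.02 = 41.81 ≈ 41.8 mm.

PW ≈ 41.8 mm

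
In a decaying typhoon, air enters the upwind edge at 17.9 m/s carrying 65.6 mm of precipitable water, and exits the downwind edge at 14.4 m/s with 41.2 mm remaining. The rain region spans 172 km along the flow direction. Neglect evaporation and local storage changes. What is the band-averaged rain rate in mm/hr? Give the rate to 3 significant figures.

Column moisture flux per unit crosswind length is F = V × PW.
Inflow: F_in = 17.9 × 65.6 = 1174.24 mm·m/s
Outflow: F_out = 14.4 × 41.2 = 593.28 mm·m/s
Steady-state rate R = (F_in − F_out)/L = (1174.24 − 593.28) / 172000 m = 3.378e-03 mm/s.
R = 3.378e-03 × 3600 = 12.2 mm/hr.

R ≈ 12.2 mm/hr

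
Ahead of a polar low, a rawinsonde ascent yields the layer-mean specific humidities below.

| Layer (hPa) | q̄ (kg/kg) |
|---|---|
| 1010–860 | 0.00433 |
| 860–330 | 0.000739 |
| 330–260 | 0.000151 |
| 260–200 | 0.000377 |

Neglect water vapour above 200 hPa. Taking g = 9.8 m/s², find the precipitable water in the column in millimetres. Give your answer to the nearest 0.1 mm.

Precipitable water is the column-integrated vapour mass per unit area: PW = (1/g) Σ q̄ Δp, with q in kg/kg and Δp in Pa (1 kg/m² of water = 1 mm).
Layer 1010–860 hPa: Δp = 150 hPa = 15000 Pa, q̄ = 0.00433 kg/kg → 0.00433 × 15000 / 9.8 = 6.63 mm
Layer 860–330 hPa: Δp = 530 hPa = 53000 Pa, q̄ = 0.000739 kg/kg → 0.000739 × 53000 / 9.8 = 4.00 mm
Layer 330–260 hPa: Δp = 70 hPa = 7000 Pa, q̄ = 0.000151 kg/kg → 0.000151 × 7000 / 9.8 = 0.11 mm
Layer 260–200 hPa: Δp = 60 hPa = 6000 Pa, q̄ = 0.000377 kg/kg → 0.000377 × 6000 / 9.8 = 0.23 mm
PW = 6.63 + 4.00 + 0.11 + 0.23 = 10.97 ≈ 11.0 mm.

PW ≈ 11.0 mm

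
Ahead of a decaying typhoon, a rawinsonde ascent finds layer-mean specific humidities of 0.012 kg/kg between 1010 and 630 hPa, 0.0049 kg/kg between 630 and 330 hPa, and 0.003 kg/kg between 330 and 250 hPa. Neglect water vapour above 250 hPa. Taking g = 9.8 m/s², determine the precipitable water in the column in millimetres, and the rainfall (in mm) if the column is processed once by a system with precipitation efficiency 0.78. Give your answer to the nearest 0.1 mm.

Precipitable water is the column-integrated vapour mass per unit area: PW = (1/g) Σ q̄ Δp, with q in kg/kg and Δp in Pa (1 kg/m² of water = 1 mm).
Layer 1010–630 hPa: Δp = 380 hPa = 38000 Pa, q̄ = 0.012 kg/kg → 0.012 × 38000 / 9.8 = 46.53 mm
Layer 630–330 hPa: Δp = 300 hPa = 30000 Pa, q̄ = 0.0049 kg/kg → 0.0049 × 30000 / 9.8 = 15.00 mm
Layer 330–250 hPa: Δp = 80 hPa = 8000 Pa, q̄ = 0.003 kg/kg → 0.003 × 8000 / 9.8 = 2.45 mm
PW = 46.53 + 15.00 + 2.45 = 63.98 ≈ 64.0 mm.
Rainfall = ε × PW = 0.78 × 64.0 = 49.9 mm.

PW ≈ 64.0 mm; rainfall ≈ 49.9 mm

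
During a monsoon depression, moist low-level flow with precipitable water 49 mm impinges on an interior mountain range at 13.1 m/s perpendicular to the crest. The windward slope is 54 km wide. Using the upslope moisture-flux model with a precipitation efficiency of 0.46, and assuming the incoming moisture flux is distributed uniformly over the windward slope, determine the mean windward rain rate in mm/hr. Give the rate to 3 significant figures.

R ≈ 19.7 mm/hr

Incoming column moisture flux per unit ridge length: F = V × PW = 13.1 × 49 = 641.9 mm·m/s.
Spread over the 54 km slope with efficiency ε = 0.46: R = ε·F/W = 0.46 × 641.9 / 54000 m = 5.468e-03 mm/s.
R = 5.468e-03 × 3600 = 19.7 mm/hr.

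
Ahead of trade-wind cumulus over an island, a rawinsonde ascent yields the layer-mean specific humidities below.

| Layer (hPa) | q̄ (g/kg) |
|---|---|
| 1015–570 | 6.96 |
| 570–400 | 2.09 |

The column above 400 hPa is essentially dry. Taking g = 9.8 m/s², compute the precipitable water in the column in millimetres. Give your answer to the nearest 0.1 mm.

Precipitable water is the column-integrated vapour mass per unit area: PW = (1/g) Σ q̄ Δp, with q in kg/kg and Δp in Pa (1 kg/m² of water = 1 mm).
Layer 1015–570 hPa: Δp = 445 hPa = 44500 Pa, q̄ = 0.00696 kg/kg → 0.00696 × 44500 / 9.8 = 31.60 mm
Layer 570–400 hPa: Δp = 170 hPa = 17000 Pa, q̄ = 0.00209 kg/kg → 0.00209 × 17000 / 9.8 = 3.63 mm
PW = 31.60 + 3.63 = 35.23 ≈ 35.2 mm.

PW ≈ 35.2 mm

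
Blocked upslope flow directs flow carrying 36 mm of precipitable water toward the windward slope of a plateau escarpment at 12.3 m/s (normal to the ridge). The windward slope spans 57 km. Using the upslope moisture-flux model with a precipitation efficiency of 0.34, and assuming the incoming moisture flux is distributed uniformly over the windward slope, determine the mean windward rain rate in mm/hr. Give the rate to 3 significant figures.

Incoming column moisture flux per unit ridge length: F = V × PW = 12.3 × 36 = 442.8 mm·m/s.
Spread over the 57 km slope with efficiency ε = 0.34: R = ε·F/W = 0.34 × 442.8 / 57000 m = 2.641e-03 mm/s.
R = 2.641e-03 × 3600 = 9.51 mm/hr.

R ≈ 9.51 mm/hr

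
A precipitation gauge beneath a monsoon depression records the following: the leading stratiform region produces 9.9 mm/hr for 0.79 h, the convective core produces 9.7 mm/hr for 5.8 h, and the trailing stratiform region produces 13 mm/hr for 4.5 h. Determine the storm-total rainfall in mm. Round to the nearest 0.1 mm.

Total = Σ Rᵢ Δtᵢ = 9.9 × 0.79 + 9.7 × 5.8 + 13 × 4.5
      = 7.821 + 56.26 + 58.5 = 122.6 mm.

total ≈ 122.6 mm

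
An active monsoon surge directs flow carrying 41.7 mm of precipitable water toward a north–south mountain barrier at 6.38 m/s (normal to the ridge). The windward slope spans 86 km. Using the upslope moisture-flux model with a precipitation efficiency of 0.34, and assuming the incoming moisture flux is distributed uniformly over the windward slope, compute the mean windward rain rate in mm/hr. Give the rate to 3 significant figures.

Incoming column moisture flux per unit ridge length: F = V × PW = 6.38 × 41.7 = 266.046 mm·m/s.
Spread over the 86 km slope with efficiency ε = 0.34: R = ε·F/W = 0.34 × 266.046 / 86000 m = 1.052e-03 mm/s.
R = 1.052e-03 × 3600 = 3.79 mm/hr.

R ≈ 3.79 mm/hr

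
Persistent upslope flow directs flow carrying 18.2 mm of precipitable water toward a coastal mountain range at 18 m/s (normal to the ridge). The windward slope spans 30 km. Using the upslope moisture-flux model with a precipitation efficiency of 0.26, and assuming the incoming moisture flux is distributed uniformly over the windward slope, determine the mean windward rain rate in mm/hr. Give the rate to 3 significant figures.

Incoming column moisture flux per unit ridge length: F = V × PW = 18 × 18.2 = 327.6 mm·m/s.
Spread over the 30 km slope with efficiency ε = 0.26: R = ε·F/W = 0.26 × 327.6 / 30000 m = 2.839e-03 mm/s.
R = 2.839e-03 × 3600 = 10.2 mm/hr.

R ≈ 10.2 mm/hr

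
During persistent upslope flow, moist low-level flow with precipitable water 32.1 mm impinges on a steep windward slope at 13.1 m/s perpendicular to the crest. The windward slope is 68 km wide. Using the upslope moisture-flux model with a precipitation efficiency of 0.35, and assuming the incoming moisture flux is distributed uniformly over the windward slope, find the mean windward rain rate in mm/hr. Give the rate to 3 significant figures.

R ≈ 7.79 mm/hr

Incoming column moisture flux per unit ridge length: F = V × PW = 13.1 × 32.1 = 420.51 mm·m/s.
Spread over the 68 km slope with efficiency ε = 0.35: R = ε·F/W = 0.35 × 420.51 / 68000 m = 2.164e-03 mm/s.
R = 2.164e-03 × 3600 = 7.79 mm/hr.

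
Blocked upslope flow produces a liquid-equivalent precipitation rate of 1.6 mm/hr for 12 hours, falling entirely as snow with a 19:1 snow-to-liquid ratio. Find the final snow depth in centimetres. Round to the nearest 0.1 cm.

Liquid-equivalent depth = 1.6 × 12 = 19.2 mm.
Snow depth = 19.2 mm × 19 = 364.8 mm = 36.5 cm.

snow depth ≈ 36.5 cm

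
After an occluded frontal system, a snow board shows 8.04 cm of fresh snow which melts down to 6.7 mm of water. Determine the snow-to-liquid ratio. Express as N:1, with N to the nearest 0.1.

ratio ≈ 12.0

Ratio = snow depth / SWE = 80.4 mm / 6.7 mm = 12.0, i.e. 12.0:1.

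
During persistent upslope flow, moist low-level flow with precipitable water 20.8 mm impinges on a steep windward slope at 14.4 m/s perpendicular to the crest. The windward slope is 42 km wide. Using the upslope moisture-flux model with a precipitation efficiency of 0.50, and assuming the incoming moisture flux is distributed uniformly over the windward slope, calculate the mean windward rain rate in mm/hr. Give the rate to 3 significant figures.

R ≈ 12.8 mm/hr

Incoming column moisture flux per unit ridge length: F = V × PW = 14.4 × 20.8 = 299.52 mm·m/s.
Spread over the 42 km slope with efficiency ε = 0.50: R = ε·F/W = 0.50 × 299.52 / 42000 m = 3.566e-03 mm/s.
R = 3.566e-03 × 3600 = 12.8 mm/hr.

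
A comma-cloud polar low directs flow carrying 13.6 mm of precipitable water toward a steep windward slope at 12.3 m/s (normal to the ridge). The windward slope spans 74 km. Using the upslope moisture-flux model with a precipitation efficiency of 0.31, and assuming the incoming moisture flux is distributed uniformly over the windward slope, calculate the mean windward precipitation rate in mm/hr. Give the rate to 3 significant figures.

R ≈ 2.52 mm/hr

Incoming column moisture flux per unit ridge length: F = V × PW = 12.3 × 13.6 = 167.28 mm·m/s.
Spread over the 74 km slope with efficiency ε = 0.31: R = ε·F/W = 0.31 × 167.28 / 74000 m = 7.008e-04 mm/s.
R = 7.008e-04 × 3600 = 2.52 mm/hr.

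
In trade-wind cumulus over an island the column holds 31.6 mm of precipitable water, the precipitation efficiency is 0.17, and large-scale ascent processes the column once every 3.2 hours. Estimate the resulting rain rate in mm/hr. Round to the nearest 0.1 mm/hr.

Each overturning extracts ε × PW = 0.17 × 31.6 = 5.372 mm.
Rate = ε·PW / τ = 5.372 / 3.2 h = 1.7 mm/hr.

R ≈ 1.7 mm/hr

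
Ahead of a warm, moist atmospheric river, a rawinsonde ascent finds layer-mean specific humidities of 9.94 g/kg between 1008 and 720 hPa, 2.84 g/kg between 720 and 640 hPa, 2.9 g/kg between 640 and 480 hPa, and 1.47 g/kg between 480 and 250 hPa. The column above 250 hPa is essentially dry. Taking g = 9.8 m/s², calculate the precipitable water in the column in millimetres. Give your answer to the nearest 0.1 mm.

Precipitable water is the column-integrated vapour mass per unit area: PW = (1/g) Σ q̄ Δp, with q in kg/kg and Δp in Pa (1 kg/m² of water = 1 mm).
Layer 1008–720 hPa: Δp = 288 hPa = 28800 Pa, q̄ = 0.00994 kg/kg → 0.00994 × 28800 / 9.8 = 29.21 mm
Layer 720–640 hPa: Δp = 80 hPa = 8000 Pa, q̄ = 0.00284 kg/kg → 0.00284 × 8000 / 9.8 = 2.32 mm
Layer 640–480 hPa: Δp = 160 hPa = 16000 Pa, q̄ = 0.0029 kg/kg → 0.0029 × 16000 / 9.8 = 4.73 mm
Layer 480–250 hPa: Δp = 230 hPa = 23000 Pa, q̄ = 0.00147 kg/kg → 0.00147 × 23000 / 9.8 = 3.45 mm
PW = 29.21 + 2.32 + 4.73 + 3.45 = 39.71 ≈ 39.7 mm.

PW ≈ 39.7 mm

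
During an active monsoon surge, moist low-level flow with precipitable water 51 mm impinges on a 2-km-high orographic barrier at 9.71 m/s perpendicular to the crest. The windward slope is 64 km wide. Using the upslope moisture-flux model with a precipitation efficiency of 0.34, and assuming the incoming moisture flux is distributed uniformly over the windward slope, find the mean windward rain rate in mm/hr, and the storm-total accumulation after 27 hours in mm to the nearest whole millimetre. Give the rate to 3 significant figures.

Incoming column moisture flux per unit ridge length: F = V × PW = 9.71 × 51 = 495.21 mm·m/s.
Spread over the 64 km slope with efficiency ε = 0.34: R = ε·F/W = 0.34 × 495.21 / 64000 m = 2.631e-03 mm/s.
R = 2.631e-03 × 3600 = 9.47 mm/hr.
Over 27 h: total = 9.47 × 27 = 255.69 ≈ 256 mm.

R ≈ 9.47 mm/hr; total ≈ 256 mm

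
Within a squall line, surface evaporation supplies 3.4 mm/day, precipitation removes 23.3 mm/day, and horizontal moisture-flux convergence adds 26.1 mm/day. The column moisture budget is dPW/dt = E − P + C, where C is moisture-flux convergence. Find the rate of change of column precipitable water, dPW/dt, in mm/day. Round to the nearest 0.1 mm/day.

dPW/dt = E − P + C = 3.4 − 23.3 + (26.1) = 6.2 mm/day.

dPW/dt ≈ 6.2 mm/day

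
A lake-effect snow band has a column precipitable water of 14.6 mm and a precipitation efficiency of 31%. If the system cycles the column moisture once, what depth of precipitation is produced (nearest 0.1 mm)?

precipitation ≈ 4.5 mm

Precipitation = ε × PW = 0.31 × 14.6 = 4.5 mm.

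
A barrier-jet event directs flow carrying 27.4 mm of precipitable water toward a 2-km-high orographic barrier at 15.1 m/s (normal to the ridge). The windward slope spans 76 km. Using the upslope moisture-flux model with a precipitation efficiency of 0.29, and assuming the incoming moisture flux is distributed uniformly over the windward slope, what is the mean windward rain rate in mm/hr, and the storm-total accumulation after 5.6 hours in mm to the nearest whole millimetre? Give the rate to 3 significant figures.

Incoming column moisture flux per unit ridge length: F = V × PW = 15.1 × 27.4 = 413.74 mm·m/s.
Spread over the 76 km slope with efficiency ε = 0.29: R = ε·F/W = 0.29 × 413.74 / 76000 m = 1.579e-03 mm/s.
R = 1.579e-03 × 3600 = 5.68 mm/hr.
Over 5.6 h: total = 5.68 × 5.6 = 31.808 ≈ 32 mm.

R ≈ 5.68 mm/hr; total ≈ 32 mm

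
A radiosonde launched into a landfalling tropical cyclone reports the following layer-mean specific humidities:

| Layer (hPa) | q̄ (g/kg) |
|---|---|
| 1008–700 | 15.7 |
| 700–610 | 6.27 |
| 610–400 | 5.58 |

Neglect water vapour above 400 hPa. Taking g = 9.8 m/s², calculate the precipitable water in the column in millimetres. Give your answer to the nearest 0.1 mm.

PW ≈ 67.1 mm

Precipitable water is the column-integrated vapour mass per unit area: PW = (1/g) Σ q̄ Δp, with q in kg/kg and Δp in Pa (1 kg/m² of water = 1 mm).
Layer 1008–700 hPa: Δp = 308 hPa = 30800 Pa, q̄ = 0.0157 kg/kg → 0.0157 × 30800 / 9.8 = 49.34 mm
Layer 700–610 hPa: Δp = 90 hPa = 9000 Pa, q̄ = 0.00627 kg/kg → 0.00627 × 9000 / 9.8 = 5.76 mm
Layer 610–400 hPa: Δp = 210 hPa = 21000 Pa, q̄ = 0.00558 kg/kg → 0.00558 × 21000 / 9.8 = 11.96 mm
PW = 49.34 + 5.76 + 11.96 = 67.06 ≈ 67.1 mm.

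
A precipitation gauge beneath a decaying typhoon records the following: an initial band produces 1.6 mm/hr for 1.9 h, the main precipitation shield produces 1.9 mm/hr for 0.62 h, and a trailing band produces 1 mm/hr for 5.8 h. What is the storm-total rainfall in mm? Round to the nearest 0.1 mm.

total ≈ 10.0 mm

Total = Σ Rᵢ Δtᵢ = 1.6 × 1.9 + 1.9 × 0.62 + 1 × 5.8
      = 3.04 + 1.178 + 5.8 = 10.0 mm.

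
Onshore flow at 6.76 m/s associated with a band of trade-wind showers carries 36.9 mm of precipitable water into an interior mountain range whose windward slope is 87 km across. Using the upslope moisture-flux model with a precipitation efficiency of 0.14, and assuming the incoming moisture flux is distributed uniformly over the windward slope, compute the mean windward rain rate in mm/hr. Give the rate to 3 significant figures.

R ≈ 1.45 mm/hr

Incoming column moisture flux per unit ridge length: F = V × PW = 6.76 × 36.9 = 249.444 mm·m/s.
Spread over the 87 km slope with efficiency ε = 0.14: R = ε·F/W = 0.14 × 249.444 / 87000 m = 4.014e-04 mm/s.
R = 4.014e-04 × 3600 = 1.45 mm/hr.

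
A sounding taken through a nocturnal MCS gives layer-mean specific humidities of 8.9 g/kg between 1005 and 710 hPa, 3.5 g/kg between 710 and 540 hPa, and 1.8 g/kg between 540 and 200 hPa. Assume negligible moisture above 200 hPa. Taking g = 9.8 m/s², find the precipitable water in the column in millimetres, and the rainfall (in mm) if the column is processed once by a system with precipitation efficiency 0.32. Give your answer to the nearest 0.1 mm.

Precipitable water is the column-integrated vapour mass per unit area: PW = (1/g) Σ q̄ Δp, with q in kg/kg and Δp in Pa (1 kg/m² of water = 1 mm).
Layer 1005–710 hPa: Δp = 295 hPa = 29500 Pa, q̄ = 0.0089 kg/kg → 0.0089 × 29500 / 9.8 = 26.79 mm
Layer 710–540 hPa: Δp = 170 hPa = 17000 Pa, q̄ = 0.0035 kg/kg → 0.0035 × 17000 / 9.8 = 6.07 mm
Layer 540–200 hPa: Δp = 340 hPa = 34000 Pa, q̄ = 0.0018 kg/kg → 0.0018 × 34000 / 9.8 = 6.24 mm
PW = 26.79 + 6.07 + 6.24 = 39.10 ≈ 39.1 mm.
Rainfall = ε × PW = 0.32 × 39.1 = 12.5 mm.

PW ≈ 39.1 mm; rainfall ≈ 12.5 mm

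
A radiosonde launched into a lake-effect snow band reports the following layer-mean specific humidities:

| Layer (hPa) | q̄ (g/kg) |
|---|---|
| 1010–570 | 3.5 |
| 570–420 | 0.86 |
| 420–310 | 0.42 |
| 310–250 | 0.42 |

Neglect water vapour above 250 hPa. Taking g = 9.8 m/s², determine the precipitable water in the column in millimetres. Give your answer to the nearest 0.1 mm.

Precipitable water is the column-integrated vapour mass per unit area: PW = (1/g) Σ q̄ Δp, with q in kg/kg and Δp in Pa (1 kg/m² of water = 1 mm).
Layer 1010–570 hPa: Δp = 440 hPa = 44000 Pa, q̄ = 0.0035 kg/kg → 0.0035 × 44000 / 9.8 = 15.71 mm
Layer 570–420 hPa: Δp = 150 hPa = 15000 Pa, q̄ = 0.00086 kg/kg → 0.00086 × 15000 / 9.8 = 1.32 mm
Layer 420–310 hPa: Δp = 110 hPa = 11000 Pa, q̄ = 0.00042 kg/kg → 0.00042 × 11000 / 9.8 = 0.47 mm
Layer 310–250 hPa: Δp = 60 hPa = 6000 Pa, q̄ = 0.00042 kg/kg → 0.00042 × 6000 / 9.8 = 0.26 mm
PW = 15.71 + 1.32 + 0.47 + 0.26 = 17.76 ≈ 17.8 mm.

PW ≈ 17.8 mm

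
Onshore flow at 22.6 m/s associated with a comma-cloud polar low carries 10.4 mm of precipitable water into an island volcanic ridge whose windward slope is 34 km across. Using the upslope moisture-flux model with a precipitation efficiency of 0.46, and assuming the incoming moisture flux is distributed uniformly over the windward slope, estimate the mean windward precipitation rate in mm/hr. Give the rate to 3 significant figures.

R ≈ 11.4 mm/hr

Incoming column moisture flux per unit ridge length: F = V × PW = 22.6 × 10.4 = 235.04 mm·m/s.
Spread over the 34 km slope with efficiency ε = 0.46: R = ε·F/W = 0.46 × 235.04 / 34000 m = 3.180e-03 mm/s.
R = 3.180e-03 × 3600 = 11.4 mm/hr.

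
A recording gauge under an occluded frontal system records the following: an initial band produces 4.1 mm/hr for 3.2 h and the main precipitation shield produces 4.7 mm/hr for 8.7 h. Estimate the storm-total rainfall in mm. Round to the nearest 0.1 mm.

total ≈ 54.0 mm

Total = Σ Rᵢ Δtᵢ = 4.1 × 3.2 + 4.7 × 8.7
      = 13.12 + 40.89 = 54.0 mm.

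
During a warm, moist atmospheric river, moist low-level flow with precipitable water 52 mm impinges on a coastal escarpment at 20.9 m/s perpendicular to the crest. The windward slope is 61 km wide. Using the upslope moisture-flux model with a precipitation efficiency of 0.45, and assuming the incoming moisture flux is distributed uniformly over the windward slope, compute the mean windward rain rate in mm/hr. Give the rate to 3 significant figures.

R ≈ 28.9 mm/hr

Incoming column moisture flux per unit ridge length: F = V × PW = 20.9 × 52 = 1086.8 mm·m/s.
Spread over the 61 km slope with efficiency ε = 0.45: R = ε·F/W = 0.45 × 1086.8 / 61000 m = 8.017e-03 mm/s.
R = 8.017e-03 × 3600 = 28.9 mm/hr.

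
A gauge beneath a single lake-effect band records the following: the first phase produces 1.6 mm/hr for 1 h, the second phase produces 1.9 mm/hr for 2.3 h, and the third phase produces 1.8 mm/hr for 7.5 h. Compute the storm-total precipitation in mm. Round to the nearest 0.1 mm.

total ≈ 19.5 mm

Total = Σ Rᵢ Δtᵢ = 1.6 × 1 + 1.9 × 2.3 + 1.8 × 7.5
      = 1.6 + 4.37 + 13.5 = 19.5 mm.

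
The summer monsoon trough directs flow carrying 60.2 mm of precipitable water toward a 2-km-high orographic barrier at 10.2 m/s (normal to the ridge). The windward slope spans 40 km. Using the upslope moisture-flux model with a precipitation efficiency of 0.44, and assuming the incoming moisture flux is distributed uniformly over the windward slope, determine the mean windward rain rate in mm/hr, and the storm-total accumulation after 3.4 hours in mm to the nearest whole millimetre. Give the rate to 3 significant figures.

Incoming column moisture flux per unit ridge length: F = V × PW = 10.2 × 60.2 = 614.04 mm·m/s.
Spread over the 40 km slope with efficiency ε = 0.44: R = ε·F/W = 0.44 × 614.04 / 40000 m = 6.754e-03 mm/s.
R = 6.754e-03 × 3600 = 24.3 mm/hr.
Over 3.4 h: total = 24.3 × 3.4 = 82.62 ≈ 83 mm.

R ≈ 24.3 mm/hr; total ≈ 83 mm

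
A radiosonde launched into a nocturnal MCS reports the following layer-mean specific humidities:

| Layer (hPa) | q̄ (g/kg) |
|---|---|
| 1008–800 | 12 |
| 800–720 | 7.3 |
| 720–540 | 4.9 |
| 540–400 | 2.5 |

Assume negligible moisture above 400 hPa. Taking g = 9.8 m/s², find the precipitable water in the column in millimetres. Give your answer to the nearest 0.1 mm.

PW ≈ 44.0 mm

Precipitable water is the column-integrated vapour mass per unit area: PW = (1/g) Σ q̄ Δp, with q in kg/kg and Δp in Pa (1 kg/m² of water = 1 mm).
Layer 1008–800 hPa: Δp = 208 hPa = 20800 Pa, q̄ = 0.012 kg/kg → 0.012 × 20800 / 9.8 = 25.47 mm
Layer 800–720 hPa: Δp = 80 hPa = 8000 Pa, q̄ = 0.0073 kg/kg → 0.0073 × 8000 / 9.8 = 5.96 mm
Layer 720–540 hPa: Δp = 180 hPa = 18000 Pa, q̄ = 0.0049 kg/kg → 0.0049 × 18000 / 9.8 = 9.00 mm
Layer 540–400 hPa: Δp = 140 hPa = 14000 Pa, q̄ = 0.0025 kg/kg → 0.0025 × 14000 / 9.8 = 3.57 mm
PW = 25.47 + 5.96 + 9.00 + 3.57 = 44.00 ≈ 44.0 mm.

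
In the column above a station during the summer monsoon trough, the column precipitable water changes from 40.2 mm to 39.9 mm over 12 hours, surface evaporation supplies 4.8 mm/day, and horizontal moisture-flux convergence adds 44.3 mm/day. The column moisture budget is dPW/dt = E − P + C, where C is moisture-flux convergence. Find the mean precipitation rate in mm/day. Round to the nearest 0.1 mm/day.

dPW/dt = (39.9 − 40.2) mm / (12/24 day) = -0.600 mm/day.
P = E + C − dPW/dt = 4.8 + (44.3) − (-0.600) = 49.7 mm/day.

P ≈ 49.7 mm/day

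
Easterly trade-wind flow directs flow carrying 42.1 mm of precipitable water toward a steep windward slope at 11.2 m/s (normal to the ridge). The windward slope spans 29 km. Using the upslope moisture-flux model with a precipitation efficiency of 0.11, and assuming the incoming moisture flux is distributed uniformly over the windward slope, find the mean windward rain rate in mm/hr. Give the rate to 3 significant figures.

Incoming column moisture flux per unit ridge length: F = V × PW = 11.2 × 42.1 = 471.52 mm·m/s.
Spread over the 29 km slope with efficiency ε = 0.11: R = ε·F/W = 0.11 × 471.52 / 29000 m = 1.789e-03 mm/s.
R = 1.789e-03 × 3600 = 6.44 mm/hr.

R ≈ 6.44 mm/hr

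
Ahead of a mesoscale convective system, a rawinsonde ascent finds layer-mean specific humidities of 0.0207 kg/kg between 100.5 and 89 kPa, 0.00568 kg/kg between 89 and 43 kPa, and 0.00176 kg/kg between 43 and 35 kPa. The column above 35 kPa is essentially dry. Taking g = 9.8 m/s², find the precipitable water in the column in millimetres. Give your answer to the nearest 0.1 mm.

PW ≈ 52.4 mm

Precipitable water is the column-integrated vapour mass per unit area: PW = (1/g) Σ q̄ Δp, with q in kg/kg and Δp in Pa (1 kg/m² of water = 1 mm).
Layer 100.5–89 kPa: Δp = 115 hPa = 11500 Pa, q̄ = 0.0207 kg/kg → 0.0207 × 11500 / 9.8 = 24.29 mm
Layer 89–43 kPa: Δp = 460 hPa = 46000 Pa, q̄ = 0.00568 kg/kg → 0.00568 × 46000 / 9.8 = 26.66 mm
Layer 43–35 kPa: Δp = 80 hPa = 8000 Pa, q̄ = 0.00176 kg/kg → 0.00176 × 8000 / 9.8 = 1.44 mm
PW = 24.29 + 26.66 + 1.44 = 52.39 ≈ 52.4 mm.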